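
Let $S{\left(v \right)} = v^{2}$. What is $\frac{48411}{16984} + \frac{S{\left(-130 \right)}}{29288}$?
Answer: $\frac{19373761}{5652584} \approx 3.4274$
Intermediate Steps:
$\frac{48411}{16984} + \frac{S{\left(-130 \right)}}{29288} = \frac{48411}{16984} + \frac{\left(-130\right)^{2}}{29288} = 48411 \cdot \frac{1}{16984} + 16900 \cdot \frac{1}{29288} = \frac{4401}{1544} + \frac{4225}{7322} = \frac{19373761}{5652584}$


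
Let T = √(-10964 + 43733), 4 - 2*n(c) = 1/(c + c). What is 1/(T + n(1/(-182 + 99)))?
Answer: -364/516023 + 48*√3641/516023 ≈ 0.0049074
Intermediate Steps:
n(c) = 2 - 1/(4*c) (n(c) = 2 - 1/(2*(c + c)) = 2 - 1/(2*c)/2 = 2 - 1/(4*c))
T = 3*√3641 (T = √32769 = 3*√3641 ≈ 181.02)
1/(T + n(1/(-182 + 99))) = 1/(3*√3641 + (2 - 1/(4*(1/(-182 + 99))))) = 1/(3*√3641 + (2 - 1/(4*(1/(-83))))) = 1/(3*√3641 + (2 - 1/(4*(-1/83)))) = 1/(3*√3641 + (2 - ¼*(-83))) = 1/(3*√3641 + (2 + 83/4)) = 1/(3*√3641 + 91/4) = 1/(91/4 + 3*√3641)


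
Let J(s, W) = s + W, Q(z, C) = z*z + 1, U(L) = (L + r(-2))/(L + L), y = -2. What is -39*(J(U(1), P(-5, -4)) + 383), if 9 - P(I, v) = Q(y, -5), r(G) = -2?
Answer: -30147/2 ≈ -15074.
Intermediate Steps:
U(L) = (-2 + L)/(2*L) (U(L) = (L - 2)/(L + L) = (-2 + L)/((2*L)) = (-2 + L)*(1/(2*L)) = (-2 + L)/(2*L))
Q(z, C) = 1 + z**2 (Q(z, C) = z**2 + 1 = 1 + z**2)
P(I, v) = 4 (P(I, v) = 9 - (1 + (-2)**2) = 9 - (1 + 4) = 9 - 1*5 = 9 - 5 = 4)
J(s, W) = W + s
-39*(J(U(1), P(-5, -4)) + 383) = -39*((4 + (1/2)*(-2 + 1)/1) + 383) = -39*((4 + (1/2)*1*(-1)) + 383) = -39*((4 - 1/2) + 383) = -39*(7/2 + 383) = -39*773/2 = -30147/2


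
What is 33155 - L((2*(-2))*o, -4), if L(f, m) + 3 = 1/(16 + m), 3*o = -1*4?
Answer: 397895/12 ≈ 33158.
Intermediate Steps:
o = -4/3 (o = (-1*4)/3 = (⅓)*(-4) = -4/3 ≈ -1.3333)
L(f, m) = -3 + 1/(16 + m)
33155 - L((2*(-2))*o, -4) = 33155 - (-47 - 3*(-4))/(16 - 4) = 33155 - (-47 + 12)/12 = 33155 - (-35)/12 = 33155 - 1*(-35/12) = 33155 + 35/12 = 397895/12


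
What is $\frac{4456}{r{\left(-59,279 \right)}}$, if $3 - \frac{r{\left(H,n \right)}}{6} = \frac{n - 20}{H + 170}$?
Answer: $1114$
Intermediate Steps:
$r{\left(H,n \right)} = 18 - \frac{6 \left(-20 + n\right)}{170 + H}$ ($r{\left(H,n \right)} = 18 - 6 \frac{n - 20}{H + 170} = 18 - 6 \frac{-20 + n}{170 + H} = 18 - \frac{6 \left(-20 + n\right)}{170 + H}$)
$\frac{4456}{r{\left(-59,279 \right)}} = \frac{4456}{6 \frac{1}{170 - 59} \left(530 - 279 + 3 \left(-59\right)\right)} = \frac{4456}{6 \cdot \frac{1}{111} \left(530 - 279 - 177\right)} = \frac{4456}{6 \cdot \frac{1}{111} \cdot 74} = \frac{4456}{4} = 4456 \cdot \frac{1}{4} = 1114$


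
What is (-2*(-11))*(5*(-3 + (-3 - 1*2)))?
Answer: -880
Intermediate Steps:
(-2*(-11))*(5*(-3 + (-3 - 1*2))) = 22*(5*(-3 + (-3 - 2))) = 22*(5*(-3 - 5)) = 22*(5*(-8)) = 22*(-40) = -880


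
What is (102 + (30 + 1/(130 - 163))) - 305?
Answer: -5710/33 ≈ -173.03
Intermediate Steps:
(102 + (30 + 1/(130 - 163))) - 305 = (102 + (30 + 1/(-33))) - 305 = (102 + (30 - 1/33)) - 305 = (102 + 989/33) - 305 = 4355/33 - 305 = -5710/33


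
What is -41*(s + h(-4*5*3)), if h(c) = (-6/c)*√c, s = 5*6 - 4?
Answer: -1066 - 41*I*√15/5 ≈ -1066.0 - 31.758*I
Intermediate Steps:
s = 26 (s = 30 - 4 = 26)
h(c) = -6/√c
-41*(s + h(-4*5*3)) = -41*(26 - 6*√3*(-I*√5/10)/3) = -41*(26 - 6*(-I*√15/30)) = -41*(26 - (-1)*I*√15/5) = -41*(26 + I*√15/5) = -1066 - 41*I*√15/5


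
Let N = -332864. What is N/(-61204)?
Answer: 83216/15301 ≈ 5.4386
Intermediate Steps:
N/(-61204) = -332864/(-61204) = -332864*(-1/61204) = 83216/15301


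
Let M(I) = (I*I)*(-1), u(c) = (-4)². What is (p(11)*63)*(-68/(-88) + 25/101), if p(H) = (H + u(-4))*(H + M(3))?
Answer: 3856167/1111 ≈ 3470.9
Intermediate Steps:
u(c) = 16
M(I) = -I² (M(I) = I²*(-1) = -I²)
p(H) = (-9 + H)*(16 + H) (p(H) = (H + 16)*(H - 1*3²) = (16 + H)*(H - 1*9) = (16 + H)*(H - 9) = (16 + H)*(-9 + H) = (-9 + H)*(16 + H))
(p(11)*63)*(-68/(-88) + 25/101) = ((-144 + 11² + 7*11)*63)*(-68/(-88) + 25/101) = ((-144 + 121 + 77)*63)*(-68*(-1/88) + 25*(1/101)) = (54*63)*(17/22 + 25/101) = 3402*(2267/2222) = 3856167/1111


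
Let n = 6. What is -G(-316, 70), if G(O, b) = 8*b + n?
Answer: -566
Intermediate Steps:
G(O, b) = 6 + 8*b (G(O, b) = 8*b + 6 = 6 + 8*b)
-G(-316, 70) = -(6 + 8*70) = -(6 + 560) = -1*566 = -566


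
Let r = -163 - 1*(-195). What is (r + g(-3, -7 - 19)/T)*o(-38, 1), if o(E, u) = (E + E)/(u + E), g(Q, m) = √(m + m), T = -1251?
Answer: 2432/37 - 152*I*√13/46287 ≈ 65.73 - 0.01184*I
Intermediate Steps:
r = 32 (r = -163 + 195 = 32)
g(Q, m) = √2*√m (g(Q, m) = √(2*m) = √2*√m)
o(E, u) = 2*E/(E + u) (o(E, u) = (2*E)/(E + u) = 2*E/(E + u))
(r + g(-3, -7 - 19)/T)*o(-38, 1) = (32 + (√2*√(-7 - 19))/(-1251))*(2*(-38)/(-38 + 1)) = (32 + (√2*√(-26))*(-1/1251))*(2*(-38)/(-37)) = (32 + (√2*(I*√26))*(-1/1251))*(2*(-38)*(-1/37)) = (32 + (2*I*√13)*(-1/1251))*(76/37) = (32 - 2*I*√13/1251)*(76/37) = 2432/37 - 152*I*√13/46287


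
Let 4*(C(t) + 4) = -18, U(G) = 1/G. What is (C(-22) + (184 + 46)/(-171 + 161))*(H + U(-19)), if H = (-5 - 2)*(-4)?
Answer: -33453/38 ≈ -880.34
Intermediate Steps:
C(t) = -17/2 (C(t) = -4 + (1/4)*(-18) = -4 - 9/2 = -17/2)
H = 28 (H = -7*(-4) = 28)
(C(-22) + (184 + 46)/(-171 + 161))*(H + U(-19)) = (-17/2 + (184 + 46)/(-171 + 161))*(28 + 1/(-19)) = (-17/2 + 230/(-10))*(28 - 1/19) = (-17/2 + 230*(-1/10))*(531/19) = (-17/2 - 23)*(531/19) = -63/2*531/19 = -33453/38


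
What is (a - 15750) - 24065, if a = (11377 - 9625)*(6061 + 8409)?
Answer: 25311625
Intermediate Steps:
a = 25351440 (a = 1752*14470 = 25351440)
(a - 15750) - 24065 = (25351440 - 15750) - 24065 = 25335690 - 24065 = 25311625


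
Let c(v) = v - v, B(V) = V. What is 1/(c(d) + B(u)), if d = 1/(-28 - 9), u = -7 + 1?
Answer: -⅙ ≈ -0.16667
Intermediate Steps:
u = -6
d = -1/37 (d = 1/(-37) = -1/37 ≈ -0.027027)
c(v) = 0
1/(c(d) + B(u)) = 1/(0 - 6) = 1/(-6) = -⅙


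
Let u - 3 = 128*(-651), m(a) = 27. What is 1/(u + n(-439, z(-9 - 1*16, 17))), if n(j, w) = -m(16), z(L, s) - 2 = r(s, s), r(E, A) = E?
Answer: -1/83352 ≈ -1.1997e-5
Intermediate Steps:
z(L, s) = 2 + s
u = -83325 (u = 3 + 128*(-651) = 3 - 83328 = -83325)
n(j, w) = -27 (n(j, w) = -1*27 = -27)
1/(u + n(-439, z(-9 - 1*16, 17))) = 1/(-83325 - 27) = 1/(-83352) = -1/83352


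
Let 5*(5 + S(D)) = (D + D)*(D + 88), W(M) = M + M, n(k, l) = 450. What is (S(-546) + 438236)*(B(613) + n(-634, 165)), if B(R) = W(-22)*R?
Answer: -71378419902/5 ≈ -1.4276e+10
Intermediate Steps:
W(M) = 2*M
S(D) = -5 + 2*D*(88 + D)/5 (S(D) = -5 + ((D + D)*(D + 88))/5 = -5 + ((2*D)*(88 + D))/5 = -5 + (2*D*(88 + D))/5 = -5 + 2*D*(88 + D)/5)
B(R) = -44*R (B(R) = (2*(-22))*R = -44*R)
(S(-546) + 438236)*(B(613) + n(-634, 165)) = ((-5 + (2/5)*(-546)**2 + (176/5)*(-546)) + 438236)*(-44*613 + 450) = ((-5 + (2/5)*298116 - 96096/5) + 438236)*(-26972 + 450) = ((-5 + 596232/5 - 96096/5) + 438236)*(-26522) = (500111/5 + 438236)*(-26522) = (2691291/5)*(-26522) = -71378419902/5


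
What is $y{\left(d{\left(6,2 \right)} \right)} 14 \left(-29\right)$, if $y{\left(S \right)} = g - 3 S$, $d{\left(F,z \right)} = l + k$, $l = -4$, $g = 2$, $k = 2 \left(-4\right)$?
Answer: $-15428$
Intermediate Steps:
$k = -8$
$d{\left(F,z \right)} = -12$ ($d{\left(F,z \right)} = -4 - 8 = -12$)
$y{\left(S \right)} = 2 - 3 S$
$y{\left(d{\left(6,2 \right)} \right)} 14 \left(-29\right) = \left(2 - -36\right) 14 \left(-29\right) = \left(2 + 36\right) 14 \left(-29\right) = 38 \cdot 14 \left(-29\right) = 532 \left(-29\right) = -15428$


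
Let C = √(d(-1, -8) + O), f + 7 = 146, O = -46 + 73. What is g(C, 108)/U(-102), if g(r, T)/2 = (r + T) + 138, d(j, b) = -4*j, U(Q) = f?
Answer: 492/139 + 2*√31/139 ≈ 3.6197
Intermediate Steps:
O = 27
f = 139 (f = -7 + 146 = 139)
U(Q) = 139
C = √31 (C = √(-4*(-1) + 27) = √(4 + 27) = √31 ≈ 5.5678)
g(r, T) = 276 + 2*T + 2*r (g(r, T) = 2*((r + T) + 138) = 2*((T + r) + 138) = 2*(138 + T + r) = 276 + 2*T + 2*r)
g(C, 108)/U(-102) = (276 + 2*108 + 2*√31)/139 = (276 + 216 + 2*√31)*(1/139) = (492 + 2*√31)*(1/139) = 492/139 + 2*√31/139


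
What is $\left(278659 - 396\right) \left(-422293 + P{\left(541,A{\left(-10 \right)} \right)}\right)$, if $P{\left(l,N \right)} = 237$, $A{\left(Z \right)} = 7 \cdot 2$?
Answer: $-117442568728$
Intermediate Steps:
$A{\left(Z \right)} = 14$
$\left(278659 - 396\right) \left(-422293 + P{\left(541,A{\left(-10 \right)} \right)}\right) = \left(278659 - 396\right) \left(-422293 + 237\right) = 278263 \left(-422056\right) = -117442568728$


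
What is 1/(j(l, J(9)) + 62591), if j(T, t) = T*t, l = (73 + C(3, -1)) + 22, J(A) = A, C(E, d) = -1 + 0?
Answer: 1/63437 ≈ 1.5764e-5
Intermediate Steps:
C(E, d) = -1
l = 94 (l = (73 - 1) + 22 = 72 + 22 = 94)
1/(j(l, J(9)) + 62591) = 1/(94*9 + 62591) = 1/(846 + 62591) = 1/63437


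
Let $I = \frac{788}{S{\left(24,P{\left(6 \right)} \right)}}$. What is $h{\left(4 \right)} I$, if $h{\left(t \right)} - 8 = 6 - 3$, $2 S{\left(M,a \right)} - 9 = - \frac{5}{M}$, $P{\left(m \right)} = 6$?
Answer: $\frac{416064}{211} \approx 1971.9$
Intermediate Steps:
$S{\left(M,a \right)} = \frac{9}{2} - \frac{5}{2 M}$ ($S{\left(M,a \right)} = \frac{9}{2} + \frac{\left(-5\right) \frac{1}{M}}{2} = \frac{9}{2} - \frac{5}{2 M}$)
$h{\left(t \right)} = 11$ ($h{\left(t \right)} = 8 + \left(6 - 3\right) = 8 + 3 = 11$)
$I = \frac{37824}{211}$ ($I = \frac{788}{\frac{1}{2} \cdot \frac{1}{24} \left(-5 + 9 \cdot 24\right)} = \frac{788}{\frac{1}{2} \cdot \frac{1}{24} \left(-5 + 216\right)} = \frac{788}{\frac{1}{2} \cdot \frac{1}{24} \cdot 211} = \frac{788}{\frac{211}{48}} = 788 \cdot \frac{48}{211} = \frac{37824}{211} \approx 179.26$)
$h{\left(4 \right)} I = 11 \cdot \frac{37824}{211} = \frac{416064}{211}$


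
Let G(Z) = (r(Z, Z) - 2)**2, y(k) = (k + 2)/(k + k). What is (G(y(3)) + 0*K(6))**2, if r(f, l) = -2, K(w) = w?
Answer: 256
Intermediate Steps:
y(k) = (2 + k)/(2*k) (y(k) = (2 + k)/((2*k)) = (2 + k)*(1/(2*k)) = (2 + k)/(2*k))
G(Z) = 16 (G(Z) = (-2 - 2)**2 = (-4)**2 = 16)
(G(y(3)) + 0*K(6))**2 = (16 + 0*6)**2 = (16 + 0)**2 = 16**2 = 256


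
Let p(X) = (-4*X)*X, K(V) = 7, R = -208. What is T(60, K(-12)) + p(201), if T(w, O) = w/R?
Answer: -8403423/52 ≈ -1.6160e+5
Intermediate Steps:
p(X) = -4*X**2
T(w, O) = -w/208 (T(w, O) = w/(-208) = w*(-1/208) = -w/208)
T(60, K(-12)) + p(201) = -1/208*60 - 4*201**2 = -15/52 - 4*40401 = -15/52 - 161604 = -8403423/52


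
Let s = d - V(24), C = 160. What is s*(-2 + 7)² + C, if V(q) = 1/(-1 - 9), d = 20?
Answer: 1325/2 ≈ 662.50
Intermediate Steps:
V(q) = -⅒ (V(q) = 1/(-10) = -⅒)
s = 201/10 (s = 20 - 1*(-⅒) = 20 + ⅒ = 201/10 ≈ 20.100)
s*(-2 + 7)² + C = 201*(-2 + 7)²/10 + 160 = (201/10)*5² + 160 = (201/10)*25 + 160 = 1005/2 + 160 = 1325/2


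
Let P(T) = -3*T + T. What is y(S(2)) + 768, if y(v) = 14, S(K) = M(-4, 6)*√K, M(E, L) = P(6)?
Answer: 782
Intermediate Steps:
P(T) = -2*T
M(E, L) = -12 (M(E, L) = -2*6 = -12)
S(K) = -12*√K
y(S(2)) + 768 = 14 + 768 = 782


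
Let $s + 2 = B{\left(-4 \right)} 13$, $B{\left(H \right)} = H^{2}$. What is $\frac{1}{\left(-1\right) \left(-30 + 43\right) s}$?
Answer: $- \frac{1}{2678} \approx -0.00037341$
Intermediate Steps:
$s = 206$ ($s = -2 + \left(-4\right)^{2} \cdot 13 = -2 + 16 \cdot 13 = -2 + 208 = 206$)
$\frac{1}{\left(-1\right) \left(-30 + 43\right) s} = \frac{1}{\left(-1\right) \left(-30 + 43\right) 206} = \frac{1}{\left(-1\right) 13 \cdot 206} = \frac{1}{\left(-1\right) 2678} = \frac{1}{-2678} = - \frac{1}{2678}$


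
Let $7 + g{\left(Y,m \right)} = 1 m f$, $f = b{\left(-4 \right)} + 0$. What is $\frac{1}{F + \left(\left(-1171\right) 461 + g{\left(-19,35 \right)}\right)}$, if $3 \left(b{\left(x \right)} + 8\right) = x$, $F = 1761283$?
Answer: $\frac{3}{3663355} \approx 8.1892 \cdot 10^{-7}$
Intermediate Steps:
$b{\left(x \right)} = -8 + \frac{x}{3}$
$f = - \frac{28}{3}$ ($f = \left(-8 + \frac{1}{3} \left(-4\right)\right) + 0 = \left(-8 - \frac{4}{3}\right) + 0 = - \frac{28}{3} + 0 = - \frac{28}{3} \approx -9.3333$)
$g{\left(Y,m \right)} = -7 - \frac{28 m}{3}$ ($g{\left(Y,m \right)} = -7 + 1 m \left(- \frac{28}{3}\right) = -7 + m \left(- \frac{28}{3}\right) = -7 - \frac{28 m}{3}$)
$\frac{1}{F + \left(\left(-1171\right) 461 + g{\left(-19,35 \right)}\right)} = \frac{1}{1761283 - \frac{1620494}{3}} = \frac{1}{\frac{3663355}{3}} = \frac{3}{3663355}$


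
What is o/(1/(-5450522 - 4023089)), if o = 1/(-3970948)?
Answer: 9473611/3970948 ≈ 2.3857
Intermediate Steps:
o = -1/3970948 ≈ -2.5183e-7
o/(1/(-5450522 - 4023089)) = -1/(3970948*(1/(-5450522 - 4023089))) = -1/(3970948*(1/(-9473611))) = -1/(3970948*(-1/9473611)) = -1/3970948*(-9473611) = 9473611/3970948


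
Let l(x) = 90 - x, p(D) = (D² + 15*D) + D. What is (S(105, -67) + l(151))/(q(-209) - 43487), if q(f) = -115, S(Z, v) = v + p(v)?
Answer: -253/3354 ≈ -0.075432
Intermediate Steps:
p(D) = D² + 16*D
S(Z, v) = v + v*(16 + v)
(S(105, -67) + l(151))/(q(-209) - 43487) = (-67*(17 - 67) + (90 - 1*151))/(-115 - 43487) = (-67*(-50) + (90 - 151))/(-43602) = (3350 - 61)*(-1/43602) = 3289*(-1/43602) = -253/3354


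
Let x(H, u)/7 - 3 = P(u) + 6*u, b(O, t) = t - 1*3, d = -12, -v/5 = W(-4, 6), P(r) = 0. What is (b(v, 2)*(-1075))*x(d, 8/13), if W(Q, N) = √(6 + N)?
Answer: 654675/13 ≈ 50360.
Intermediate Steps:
v = -10*√3 (v = -5*√(6 + 6) = -10*√3 ≈ -17.320)
b(O, t) = -3 + t (b(O, t) = t - 3 = -3 + t)
x(H, u) = 21 + 42*u (x(H, u) = 21 + 7*(0 + 6*u) = 21 + 7*(6*u) = 21 + 42*u)
(b(v, 2)*(-1075))*x(d, 8/13) = ((-3 + 2)*(-1075))*(21 + 42*(8/13)) = (-1*(-1075))*(21 + 42*(8*(1/13))) = 1075*(21 + 42*(8/13)) = 1075*(21 + 336/13) = 1075*(609/13) = 654675/13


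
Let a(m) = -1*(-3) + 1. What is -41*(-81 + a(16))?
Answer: 3157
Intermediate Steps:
a(m) = 4 (a(m) = 3 + 1 = 4)
-41*(-81 + a(16)) = -41*(-81 + 4) = -41*(-77) = 3157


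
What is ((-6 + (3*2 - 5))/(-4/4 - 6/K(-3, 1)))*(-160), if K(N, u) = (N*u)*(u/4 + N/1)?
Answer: -8800/19 ≈ -463.16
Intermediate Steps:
K(N, u) = N*u*(N + u/4) (K(N, u) = (N*u)*(u*(¼) + N*1) = (N*u)*(u/4 + N) = (N*u)*(N + u/4) = N*u*(N + u/4))
((-6 + (3*2 - 5))/(-4/4 - 6/K(-3, 1)))*(-160) = ((-6 + (3*2 - 5))/(-4/4 - 6*(-4/(3*(1 + 4*(-3))))))*(-160) = ((-6 + (6 - 5))/(-4*¼ - 6*(-4/(3*(1 - 12)))))*(-160) = ((-6 + 1)/(-1 - 6/((¼)*(-3)*1*(-11))))*(-160) = -5/(-1 - 6/33/4)*(-160) = -5/(-1 - 6*4/33)*(-160) = -5/(-1 - 8/11)*(-160) = -5/(-19/11)*(-160) = -5*(-11/19)*(-160) = (55/19)*(-160) = -8800/19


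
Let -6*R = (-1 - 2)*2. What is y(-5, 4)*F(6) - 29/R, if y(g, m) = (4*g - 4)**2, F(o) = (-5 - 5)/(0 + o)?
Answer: -989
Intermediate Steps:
F(o) = -10/o
R = 1 (R = -(-1 - 2)*2/6 = -(-1)*2/2 = -1/6*(-6) = 1)
y(g, m) = (-4 + 4*g)**2
y(-5, 4)*F(6) - 29/R = (16*(-1 - 5)**2)*(-10/6) - 29/1 = (16*(-6)**2)*(-10*1/6) - 29*1 = (16*36)*(-5/3) - 29 = 576*(-5/3) - 29 = -960 - 29 = -989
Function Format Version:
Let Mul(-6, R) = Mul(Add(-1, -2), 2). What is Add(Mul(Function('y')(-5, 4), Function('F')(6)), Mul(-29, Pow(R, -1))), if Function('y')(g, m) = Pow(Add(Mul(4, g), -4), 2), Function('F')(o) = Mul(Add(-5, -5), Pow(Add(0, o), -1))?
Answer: -989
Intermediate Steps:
Function('F')(o) = Mul(-10, Pow(o, -1))
R = 1 (R = Mul(Rational(-1, 6), Mul(Add(-1, -2), 2)) = Mul(Rational(-1, 6), Mul(-3, 2)) = Mul(Rational(-1, 6), -6) = 1)
Function('y')(g, m) = Pow(Add(-4, Mul(4, g)), 2)
Add(Mul(Function('y')(-5, 4), Function('F')(6)), Mul(-29, Pow(R, -1))) = Add(Mul(Mul(16, Pow(Add(-1, -5), 2)), Mul(-10, Pow(6, -1))), Mul(-29, Pow(1, -1))) = Add(Mul(Mul(16, Pow(-6, 2)), Mul(-10, Rational(1, 6))), Mul(-29, 1)) = Add(Mul(Mul(16, 36), Rational(-5, 3)), -29) = Add(Mul(576, Rational(-5, 3)), -29) = Add(-960, -29) = -989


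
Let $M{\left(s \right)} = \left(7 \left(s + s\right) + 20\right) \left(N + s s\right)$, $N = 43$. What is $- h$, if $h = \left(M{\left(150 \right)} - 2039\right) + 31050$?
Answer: $-47820171$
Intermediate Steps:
$M{\left(s \right)} = \left(20 + 14 s\right) \left(43 + s^{2}\right)$ ($M{\left(s \right)} = \left(7 \left(s + s\right) + 20\right) \left(43 + s s\right) = \left(7 \cdot 2 s + 20\right) \left(43 + s^{2}\right) = \left(14 s + 20\right) \left(43 + s^{2}\right) = \left(20 + 14 s\right) \left(43 + s^{2}\right)$)
$h = 47820171$ ($h = \left(\left(860 + 14 \cdot 150^{3} + 20 \cdot 150^{2} + 602 \cdot 150\right) - 2039\right) + 31050 = \left(\left(860 + 14 \cdot 3375000 + 20 \cdot 22500 + 90300\right) - 2039\right) + 31050 = \left(\left(860 + 47250000 + 450000 + 90300\right) - 2039\right) + 31050 = \left(47791160 - 2039\right) + 31050 = 47789121 + 31050 = 47820171$)
$- h = \left(-1\right) 47820171 = -47820171$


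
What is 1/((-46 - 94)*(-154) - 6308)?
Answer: 1/15252 ≈ 6.5565e-5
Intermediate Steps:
1/((-46 - 94)*(-154) - 6308) = 1/(-140*(-154) - 6308) = 1/(21560 - 6308) = 1/15252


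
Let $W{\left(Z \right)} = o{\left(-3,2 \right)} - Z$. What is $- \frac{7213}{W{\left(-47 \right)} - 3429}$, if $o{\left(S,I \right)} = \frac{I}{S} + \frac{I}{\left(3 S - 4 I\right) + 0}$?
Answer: $\frac{367863}{172522} \approx 2.1323$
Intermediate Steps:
$o{\left(S,I \right)} = \frac{I}{S} + \frac{I}{- 4 I + 3 S}$ ($o{\left(S,I \right)} = \frac{I}{S} + \frac{I}{\left(- 4 I + 3 S\right) + 0} = \frac{I}{S} + \frac{I}{- 4 I + 3 S}$)
$W{\left(Z \right)} = - \frac{40}{51} - Z$ ($W{\left(Z \right)} = 4 \cdot 2 \frac{1}{-3} \frac{1}{\left(-3\right) \left(-3\right) + 4 \cdot 2} \left(2 - -3\right) - Z = 4 \cdot 2 \left(- \frac{1}{3}\right) \frac{1}{9 + 8} \left(2 + 3\right) - Z = 4 \cdot 2 \left(- \frac{1}{3}\right) \frac{1}{17} \cdot 5 - Z = - \frac{40}{51} - Z$)
$- \frac{7213}{W{\left(-47 \right)} - 3429} = - \frac{7213}{\left(- \frac{40}{51} - -47\right) - 3429} = - \frac{7213}{\left(- \frac{40}{51} + 47\right) - 3429} = - \frac{7213}{\frac{2357}{51} - 3429} = - \frac{7213}{- \frac{172522}{51}} = \left(-7213\right) \left(- \frac{51}{172522}\right) = \frac{367863}{172522}$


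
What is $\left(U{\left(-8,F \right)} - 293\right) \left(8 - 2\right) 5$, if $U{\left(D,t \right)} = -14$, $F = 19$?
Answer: $-9210$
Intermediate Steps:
$\left(U{\left(-8,F \right)} - 293\right) \left(8 - 2\right) 5 = \left(-14 - 293\right) \left(8 - 2\right) 5 = - 307 \cdot 6 \cdot 5 = \left(-307\right) 30 = -9210$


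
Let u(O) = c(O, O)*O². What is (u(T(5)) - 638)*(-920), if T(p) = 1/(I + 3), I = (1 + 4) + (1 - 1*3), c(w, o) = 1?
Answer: 5282410/9 ≈ 5.8693e+5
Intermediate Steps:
I = 3 (I = 5 + (1 - 3) = 5 - 2 = 3)
T(p) = ⅙ (T(p) = 1/(3 + 3) = 1/6 = ⅙)
u(O) = O² (u(O) = 1*O² = O²)
(u(T(5)) - 638)*(-920) = ((⅙)² - 638)*(-920) = (1/36 - 638)*(-920) = -22967/36*(-920) = 5282410/9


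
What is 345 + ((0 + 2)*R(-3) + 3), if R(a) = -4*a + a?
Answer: 366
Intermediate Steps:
R(a) = -3*a
345 + ((0 + 2)*R(-3) + 3) = 345 + ((0 + 2)*(-3*(-3)) + 3) = 345 + (2*9 + 3) = 345 + (18 + 3) = 345 + 21 = 366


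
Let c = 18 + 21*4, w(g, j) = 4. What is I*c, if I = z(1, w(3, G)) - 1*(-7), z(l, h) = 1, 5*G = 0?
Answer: 816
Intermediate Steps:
G = 0 (G = (⅕)*0 = 0)
I = 8 (I = 1 - 1*(-7) = 1 + 7 = 8)
c = 102 (c = 18 + 84 = 102)
I*c = 8*102 = 816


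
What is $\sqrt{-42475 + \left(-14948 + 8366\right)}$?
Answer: $i \sqrt{49057} \approx 221.49 i$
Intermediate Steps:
$\sqrt{-42475 + \left(-14948 + 8366\right)} = \sqrt{-42475 - 6582} = \sqrt{-49057} = i \sqrt{49057}$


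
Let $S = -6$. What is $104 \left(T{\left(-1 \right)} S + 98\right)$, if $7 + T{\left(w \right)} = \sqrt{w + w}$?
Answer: $14560 - 624 i \sqrt{2} \approx 14560.0 - 882.47 i$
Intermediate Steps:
$T{\left(w \right)} = -7 + \sqrt{2} \sqrt{w}$ ($T{\left(w \right)} = -7 + \sqrt{w + w} = -7 + \sqrt{2 w} = -7 + \sqrt{2} \sqrt{w}$)
$104 \left(T{\left(-1 \right)} S + 98\right) = 104 \left(\left(-7 + \sqrt{2} \sqrt{-1}\right) \left(-6\right) + 98\right) = 104 \left(\left(-7 + \sqrt{2} i\right) \left(-6\right) + 98\right) = 104 \left(\left(-7 + i \sqrt{2}\right) \left(-6\right) + 98\right) = 104 \left(\left(42 - 6 i \sqrt{2}\right) + 98\right) = 104 \left(140 - 6 i \sqrt{2}\right) = 14560 - 624 i \sqrt{2}$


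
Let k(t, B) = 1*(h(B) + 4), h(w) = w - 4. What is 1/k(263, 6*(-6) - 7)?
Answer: -1/43 ≈ -0.023256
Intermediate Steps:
h(w) = -4 + w
k(t, B) = B (k(t, B) = 1*((-4 + B) + 4) = 1*B = B)
1/k(263, 6*(-6) - 7) = 1/(6*(-6) - 7) = 1/(-36 - 7) = 1/(-43) = -1/43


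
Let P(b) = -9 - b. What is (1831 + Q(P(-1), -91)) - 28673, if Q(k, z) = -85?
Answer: -26927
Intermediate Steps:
(1831 + Q(P(-1), -91)) - 28673 = (1831 - 85) - 28673 = 1746 - 28673 = -26927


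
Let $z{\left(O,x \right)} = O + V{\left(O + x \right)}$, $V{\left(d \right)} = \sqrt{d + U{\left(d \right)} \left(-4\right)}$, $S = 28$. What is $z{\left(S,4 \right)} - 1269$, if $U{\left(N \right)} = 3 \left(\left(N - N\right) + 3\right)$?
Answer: $-1241 + 2 i \approx -1241.0 + 2.0 i$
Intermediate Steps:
$U{\left(N \right)} = 9$ ($U{\left(N \right)} = 3 \left(0 + 3\right) = 3 \cdot 3 = 9$)
$V{\left(d \right)} = \sqrt{-36 + d}$ ($V{\left(d \right)} = \sqrt{d + 9 \left(-4\right)} = \sqrt{d - 36} = \sqrt{-36 + d}$)
$z{\left(O,x \right)} = O + \sqrt{-36 + O + x}$ ($z{\left(O,x \right)} = O + \sqrt{-36 + \left(O + x\right)} = O + \sqrt{-36 + O + x}$)
$z{\left(S,4 \right)} - 1269 = \left(28 + \sqrt{-36 + 28 + 4}\right) - 1269 = \left(28 + \sqrt{-4}\right) - 1269 = \left(28 + 2 i\right) - 1269 = -1241 + 2 i$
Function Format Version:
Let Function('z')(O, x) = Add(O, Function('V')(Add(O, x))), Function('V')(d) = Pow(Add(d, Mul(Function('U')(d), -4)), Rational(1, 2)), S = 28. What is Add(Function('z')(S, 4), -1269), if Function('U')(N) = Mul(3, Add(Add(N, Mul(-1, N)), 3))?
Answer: Add(-1241, Mul(2, I)) ≈ Add(-1241.0, Mul(2.0000, I))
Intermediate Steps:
Function('U')(N) = 9 (Function('U')(N) = Mul(3, Add(0, 3)) = Mul(3, 3) = 9)
Function('V')(d) = Pow(Add(-36, d), Rational(1, 2)) (Function('V')(d) = Pow(Add(d, Mul(9, -4)), Rational(1, 2)) = Pow(Add(d, -36), Rational(1, 2)) = Pow(Add(-36, d), Rational(1, 2)))
Function('z')(O, x) = Add(O, Pow(Add(-36, O, x), Rational(1, 2))) (Function('z')(O, x) = Add(O, Pow(Add(-36, Add(O, x)), Rational(1, 2))) = Add(O, Pow(Add(-36, O, x), Rational(1, 2))))
Add(Function('z')(S, 4), -1269) = Add(Add(28, Pow(Add(-36, 28, 4), Rational(1, 2))), -1269) = Add(Add(28, Pow(-4, Rational(1, 2))), -1269) = Add(Add(28, Mul(2, I)), -1269) = Add(-1241, Mul(2, I))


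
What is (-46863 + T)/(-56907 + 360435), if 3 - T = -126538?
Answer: 39839/151764 ≈ 0.26251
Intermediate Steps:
T = 126541 (T = 3 - 1*(-126538) = 3 + 126538 = 126541)
(-46863 + T)/(-56907 + 360435) = (-46863 + 126541)/(-56907 + 360435) = 79678/303528 = 79678*(1/303528) = 39839/151764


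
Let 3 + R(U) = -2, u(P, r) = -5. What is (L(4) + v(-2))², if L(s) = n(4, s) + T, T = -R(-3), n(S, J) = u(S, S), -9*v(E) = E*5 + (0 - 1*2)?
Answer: 16/9 ≈ 1.7778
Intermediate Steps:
v(E) = 2/9 - 5*E/9 (v(E) = -(E*5 + (0 - 1*2))/9 = -(5*E + (0 - 2))/9 = -(5*E - 2)/9 = -(-2 + 5*E)/9 = 2/9 - 5*E/9)
n(S, J) = -5
R(U) = -5 (R(U) = -3 - 2 = -5)
T = 5 (T = -1*(-5) = 5)
L(s) = 0 (L(s) = -5 + 5 = 0)
(L(4) + v(-2))² = (0 + (2/9 - 5/9*(-2)))² = (0 + (2/9 + 10/9))² = (0 + 4/3)² = (4/3)² = 16/9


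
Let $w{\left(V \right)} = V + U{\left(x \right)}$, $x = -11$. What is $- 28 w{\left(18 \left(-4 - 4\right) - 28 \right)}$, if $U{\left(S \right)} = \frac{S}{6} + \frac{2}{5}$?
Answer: $\frac{72842}{15} \approx 4856.1$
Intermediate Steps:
$U{\left(S \right)} = \frac{2}{5} + \frac{S}{6}$ ($U{\left(S \right)} = S \frac{1}{6} + 2 \cdot \frac{1}{5} = \frac{S}{6} + \frac{2}{5} = \frac{2}{5} + \frac{S}{6}$)
$w{\left(V \right)} = - \frac{43}{30} + V$ ($w{\left(V \right)} = V + \left(\frac{2}{5} + \frac{1}{6} \left(-11\right)\right) = V + \left(\frac{2}{5} - \frac{11}{6}\right) = V - \frac{43}{30} = - \frac{43}{30} + V$)
$- 28 w{\left(18 \left(-4 - 4\right) - 28 \right)} = - 28 \left(- \frac{43}{30} + \left(18 \left(-4 - 4\right) - 28\right)\right) = - 28 \left(- \frac{43}{30} + \left(18 \left(-8\right) - 28\right)\right) = - 28 \left(- \frac{43}{30} - 172\right) = \left(-28\right) \left(- \frac{5203}{30}\right) = \frac{72842}{15}$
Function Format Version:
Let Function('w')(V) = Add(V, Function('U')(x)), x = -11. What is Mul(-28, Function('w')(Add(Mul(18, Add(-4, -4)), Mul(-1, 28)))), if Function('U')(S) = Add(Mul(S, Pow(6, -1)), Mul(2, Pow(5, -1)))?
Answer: Rational(72842, 15) ≈ 4856.1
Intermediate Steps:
Function('U')(S) = Add(Rational(2, 5), Mul(Rational(1, 6), S)) (Function('U')(S) = Add(Mul(S, Rational(1, 6)), Mul(2, Rational(1, 5))) = Add(Mul(Rational(1, 6), S), Rational(2, 5)) = Add(Rational(2, 5), Mul(Rational(1, 6), S)))
Function('w')(V) = Add(Rational(-43, 30), V) (Function('w')(V) = Add(V, Add(Rational(2, 5), Mul(Rational(1, 6), -11))) = Add(V, Add(Rational(2, 5), Rational(-11, 6))) = Add(V, Rational(-43, 30)) = Add(Rational(-43, 30), V))
Mul(-28, Function('w')(Add(Mul(18, Add(-4, -4)), Mul(-1, 28)))) = Mul(-28, Add(Rational(-43, 30), Add(Mul(18, Add(-4, -4)), Mul(-1, 28)))) = Mul(-28, Add(Rational(-43, 30), Add(Mul(18, -8), -28))) = Mul(-28, Add(Rational(-43, 30), Add(-144, -28))) = Mul(-28, Add(Rational(-43, 30), -172)) = Mul(-28, Rational(-5203, 30)) = Rational(72842, 15)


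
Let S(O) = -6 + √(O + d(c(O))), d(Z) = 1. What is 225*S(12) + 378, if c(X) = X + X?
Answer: -972 + 225*√13 ≈ -160.75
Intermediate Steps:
c(X) = 2*X
S(O) = -6 + √(1 + O) (S(O) = -6 + √(O + 1) = -6 + √(1 + O))
225*S(12) + 378 = 225*(-6 + √(1 + 12)) + 378 = 225*(-6 + √13) + 378 = (-1350 + 225*√13) + 378 = -972 + 225*√13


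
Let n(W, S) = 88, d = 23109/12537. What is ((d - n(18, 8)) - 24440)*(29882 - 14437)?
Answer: -1583032325005/4179 ≈ -3.7881e+8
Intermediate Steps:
d = 7703/4179 (d = 23109*(1/12537) = 7703/4179 ≈ 1.8433)
((d - n(18, 8)) - 24440)*(29882 - 14437) = ((7703/4179 - 1*88) - 24440)*(29882 - 14437) = ((7703/4179 - 88) - 24440)*15445 = (-360049/4179 - 24440)*15445 = -102494809/4179*15445 = -1583032325005/4179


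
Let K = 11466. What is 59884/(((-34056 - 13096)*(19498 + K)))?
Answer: -14971/365003632 ≈ -4.1016e-5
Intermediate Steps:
59884/(((-34056 - 13096)*(19498 + K))) = 59884/(((-34056 - 13096)*(19498 + 11466))) = 59884/((-47152*30964)) = 59884/(-1460014528) = 59884*(-1/1460014528) = -14971/365003632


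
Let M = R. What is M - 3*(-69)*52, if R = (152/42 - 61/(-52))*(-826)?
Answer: 530845/78 ≈ 6805.7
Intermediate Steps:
R = -308747/78 (R = (152*(1/42) - 61*(-1/52))*(-826) = (76/21 + 61/52)*(-826) = (5233/1092)*(-826) = -308747/78 ≈ -3958.3)
M = -308747/78 ≈ -3958.3
M - 3*(-69)*52 = -308747/78 - 3*(-69)*52 = -308747/78 - (-207)*52 = -308747/78 - 1*(-10764) = -308747/78 + 10764 = 530845/78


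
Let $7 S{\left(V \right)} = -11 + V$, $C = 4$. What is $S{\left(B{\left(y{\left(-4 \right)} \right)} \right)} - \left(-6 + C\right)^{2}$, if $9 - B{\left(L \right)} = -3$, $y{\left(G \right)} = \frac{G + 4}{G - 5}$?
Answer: $- \frac{27}{7} \approx -3.8571$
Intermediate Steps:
$y{\left(G \right)} = \frac{4 + G}{-5 + G}$
$B{\left(L \right)} = 12$ ($B{\left(L \right)} = 9 - -3 = 9 + 3 = 12$)
$S{\left(V \right)} = - \frac{11}{7} + \frac{V}{7}$ ($S{\left(V \right)} = \frac{-11 + V}{7} = - \frac{11}{7} + \frac{V}{7}$)
$S{\left(B{\left(y{\left(-4 \right)} \right)} \right)} - \left(-6 + C\right)^{2} = \left(- \frac{11}{7} + \frac{1}{7} \cdot 12\right) - \left(-6 + 4\right)^{2} = \left(- \frac{11}{7} + \frac{12}{7}\right) - \left(-2\right)^{2} = \frac{1}{7} - 4 = - \frac{27}{7}$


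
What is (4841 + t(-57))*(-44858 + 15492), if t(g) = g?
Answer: -140486944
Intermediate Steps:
(4841 + t(-57))*(-44858 + 15492) = (4841 - 57)*(-44858 + 15492) = 4784*(-29366) = -140486944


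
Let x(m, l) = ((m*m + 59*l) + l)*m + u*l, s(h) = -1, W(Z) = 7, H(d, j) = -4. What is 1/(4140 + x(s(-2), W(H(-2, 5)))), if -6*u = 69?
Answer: 2/7277 ≈ 0.00027484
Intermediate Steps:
u = -23/2 (u = -1/6*69 = -23/2 ≈ -11.500)
x(m, l) = -23*l/2 + m*(m**2 + 60*l) (x(m, l) = ((m*m + 59*l) + l)*m - 23*l/2 = ((m**2 + 59*l) + l)*m - 23*l/2 = (m**2 + 60*l)*m - 23*l/2 = m*(m**2 + 60*l) - 23*l/2 = -23*l/2 + m*(m**2 + 60*l))
1/(4140 + x(s(-2), W(H(-2, 5)))) = 1/(4140 + ((-1)**3 - 23/2*7 + 60*7*(-1))) = 1/(4140 + (-1 - 161/2 - 420)) = 1/(4140 - 1003/2) = 1/(7277/2) = 2/7277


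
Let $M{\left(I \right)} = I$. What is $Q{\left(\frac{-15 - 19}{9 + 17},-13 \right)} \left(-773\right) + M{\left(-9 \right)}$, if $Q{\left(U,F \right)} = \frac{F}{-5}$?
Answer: $- \frac{10094}{5} \approx -2018.8$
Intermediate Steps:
$Q{\left(U,F \right)} = - \frac{F}{5}$ ($Q{\left(U,F \right)} = F \left(- \frac{1}{5}\right) = - \frac{F}{5}$)
$Q{\left(\frac{-15 - 19}{9 + 17},-13 \right)} \left(-773\right) + M{\left(-9 \right)} = \left(- \frac{1}{5}\right) \left(-13\right) \left(-773\right) - 9 = \frac{13}{5} \left(-773\right) - 9 = - \frac{10049}{5} - 9 = - \frac{10094}{5}$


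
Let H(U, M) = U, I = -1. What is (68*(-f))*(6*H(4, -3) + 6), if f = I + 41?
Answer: -81600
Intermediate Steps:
f = 40 (f = -1 + 41 = 40)
(68*(-f))*(6*H(4, -3) + 6) = (68*(-1*40))*(6*4 + 6) = (68*(-40))*(24 + 6) = -2720*30 = -81600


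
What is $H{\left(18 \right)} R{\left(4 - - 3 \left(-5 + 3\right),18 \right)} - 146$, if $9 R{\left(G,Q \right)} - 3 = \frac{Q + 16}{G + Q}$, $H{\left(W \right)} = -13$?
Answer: $- \frac{11045}{72} \approx -153.4$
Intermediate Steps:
$R{\left(G,Q \right)} = \frac{1}{3} + \frac{16 + Q}{9 \left(G + Q\right)}$ ($R{\left(G,Q \right)} = \frac{1}{3} + \frac{\left(Q + 16\right) \frac{1}{G + Q}}{9} = \frac{1}{3} + \frac{\left(16 + Q\right) \frac{1}{G + Q}}{9} = \frac{1}{3} + \frac{\frac{1}{G + Q} \left(16 + Q\right)}{9} = \frac{1}{3} + \frac{16 + Q}{9 \left(G + Q\right)}$)
$H{\left(18 \right)} R{\left(4 - - 3 \left(-5 + 3\right),18 \right)} - 146 = - 13 \frac{16 + 3 \left(4 - - 3 \left(-5 + 3\right)\right) + 4 \cdot 18}{9 \left(\left(4 - - 3 \left(-5 + 3\right)\right) + 18\right)} - 146 = - 13 \frac{16 + 3 \left(4 - \left(-3\right) \left(-2\right)\right) + 72}{9 \left(\left(4 - \left(-3\right) \left(-2\right)\right) + 18\right)} - 146 = - 13 \frac{16 + 3 \left(4 - 6\right) + 72}{9 \left(\left(4 - 6\right) + 18\right)} - 146 = - 13 \frac{16 + 3 \left(-2\right) + 72}{9 \left(-2 + 18\right)} - 146 = - 13 \frac{16 - 6 + 72}{9 \cdot 16} - 146 = - 13 \cdot \frac{1}{9} \cdot \frac{1}{16} \cdot 82 - 146 = \left(-13\right) \frac{41}{72} - 146 = - \frac{533}{72} - 146 = - \frac{11045}{72}$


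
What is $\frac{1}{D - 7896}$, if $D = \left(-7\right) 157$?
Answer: $- \frac{1}{8995} \approx -0.00011117$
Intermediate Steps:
$D = -1099$
$\frac{1}{D - 7896} = \frac{1}{-1099 - 7896} = \frac{1}{-8995} = - \frac{1}{8995}$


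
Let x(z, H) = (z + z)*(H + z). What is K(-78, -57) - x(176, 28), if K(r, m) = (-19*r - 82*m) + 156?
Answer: -65496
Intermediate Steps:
K(r, m) = 156 - 82*m - 19*r (K(r, m) = (-82*m - 19*r) + 156 = 156 - 82*m - 19*r)
x(z, H) = 2*z*(H + z) (x(z, H) = (2*z)*(H + z) = 2*z*(H + z))
K(-78, -57) - x(176, 28) = (156 - 82*(-57) - 19*(-78)) - 2*176*(28 + 176) = (156 + 4674 + 1482) - 2*176*204 = 6312 - 1*71808 = 6312 - 71808 = -65496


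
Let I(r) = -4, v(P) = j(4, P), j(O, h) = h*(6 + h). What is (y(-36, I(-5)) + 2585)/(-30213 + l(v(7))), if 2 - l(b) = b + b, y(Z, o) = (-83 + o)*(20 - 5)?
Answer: -1280/30393 ≈ -0.042115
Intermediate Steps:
v(P) = P*(6 + P)
y(Z, o) = -1245 + 15*o (y(Z, o) = (-83 + o)*15 = -1245 + 15*o)
l(b) = 2 - 2*b (l(b) = 2 - (b + b) = 2 - 2*b)
(y(-36, I(-5)) + 2585)/(-30213 + l(v(7))) = ((-1245 + 15*(-4)) + 2585)/(-30213 + (2 - 14*(6 + 7))) = ((-1245 - 60) + 2585)/(-30213 + (2 - 14*13)) = (-1305 + 2585)/(-30213 + (2 - 2*91)) = 1280/(-30213 + (2 - 182)) = 1280/(-30213 - 180) = 1280/(-30393) = 1280*(-1/30393) = -1280/30393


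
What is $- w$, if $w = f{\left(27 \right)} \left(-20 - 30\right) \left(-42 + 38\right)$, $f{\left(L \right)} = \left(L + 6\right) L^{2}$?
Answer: $-4811400$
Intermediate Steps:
$f{\left(L \right)} = L^{2} \left(6 + L\right)$ ($f{\left(L \right)} = \left(6 + L\right) L^{2} = L^{2} \left(6 + L\right)$)
$w = 4811400$ ($w = 27^{2} \left(6 + 27\right) \left(-20 - 30\right) \left(-42 + 38\right) = 729 \cdot 33 \left(\left(-50\right) \left(-4\right)\right) = 24057 \cdot 200 = 4811400$)
$- w = \left(-1\right) 4811400 = -4811400$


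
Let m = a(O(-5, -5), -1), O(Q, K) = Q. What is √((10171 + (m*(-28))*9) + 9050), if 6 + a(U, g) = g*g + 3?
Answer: 5*√789 ≈ 140.45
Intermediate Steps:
a(U, g) = -3 + g² (a(U, g) = -6 + (g*g + 3) = -6 + (g² + 3) = -6 + (3 + g²) = -3 + g²)
m = -2 (m = -3 + (-1)² = -3 + 1 = -2)
√((10171 + (m*(-28))*9) + 9050) = √((10171 - 2*(-28)*9) + 9050) = √((10171 + 56*9) + 9050) = √((10171 + 504) + 9050) = √(10675 + 9050) = √19725 = 5*√789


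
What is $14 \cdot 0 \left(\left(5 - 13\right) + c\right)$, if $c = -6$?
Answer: $0$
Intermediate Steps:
$14 \cdot 0 \left(\left(5 - 13\right) + c\right) = 14 \cdot 0 \left(\left(5 - 13\right) - 6\right) = 0 \left(-8 - 6\right) = 0 \left(-14\right) = 0$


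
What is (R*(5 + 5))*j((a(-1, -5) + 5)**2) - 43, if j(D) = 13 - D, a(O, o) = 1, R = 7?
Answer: -1653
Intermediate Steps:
(R*(5 + 5))*j((a(-1, -5) + 5)**2) - 43 = (7*(5 + 5))*(13 - (1 + 5)**2) - 43 = (7*10)*(13 - 1*6**2) - 43 = 70*(13 - 1*36) - 43 = 70*(13 - 36) - 43 = 70*(-23) - 43 = -1610 - 43 = -1653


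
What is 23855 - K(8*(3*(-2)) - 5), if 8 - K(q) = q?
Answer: 23794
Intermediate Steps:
K(q) = 8 - q
23855 - K(8*(3*(-2)) - 5) = 23855 - (8 - (8*(3*(-2)) - 5)) = 23855 - (8 - (8*(-6) - 5)) = 23855 - (8 - (-48 - 5)) = 23855 - (8 - 1*(-53)) = 23855 - (8 + 53) = 23855 - 1*61 = 23855 - 61 = 23794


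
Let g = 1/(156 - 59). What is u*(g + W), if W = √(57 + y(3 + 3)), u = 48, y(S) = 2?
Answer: 48/97 + 48*√59 ≈ 369.19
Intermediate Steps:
g = 1/97 ≈ 0.010309
W = √59 (W = √(57 + 2) = √59 ≈ 7.6811)
u*(g + W) = 48*(1/97 + √59) = 48/97 + 48*√59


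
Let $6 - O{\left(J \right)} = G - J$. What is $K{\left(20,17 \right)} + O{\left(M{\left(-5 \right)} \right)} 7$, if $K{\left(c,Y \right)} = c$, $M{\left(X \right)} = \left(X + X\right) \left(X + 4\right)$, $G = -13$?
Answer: $223$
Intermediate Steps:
$M{\left(X \right)} = 2 X \left(4 + X\right)$
$O{\left(J \right)} = 19 + J$ ($O{\left(J \right)} = 6 - \left(-13 - J\right) = 6 + \left(13 + J\right) = 19 + J$)
$K{\left(20,17 \right)} + O{\left(M{\left(-5 \right)} \right)} 7 = 20 + \left(19 + 2 \left(-5\right) \left(4 - 5\right)\right) 7 = 20 + \left(19 + 2 \left(-5\right) \left(-1\right)\right) 7 = 20 + \left(19 + 10\right) 7 = 20 + 29 \cdot 7 = 20 + 203 = 223$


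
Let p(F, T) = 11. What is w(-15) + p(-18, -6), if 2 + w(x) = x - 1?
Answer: -7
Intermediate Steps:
w(x) = -3 + x (w(x) = -2 + (x - 1) = -2 + (-1 + x) = -3 + x)
w(-15) + p(-18, -6) = (-3 - 15) + 11 = -18 + 11 = -7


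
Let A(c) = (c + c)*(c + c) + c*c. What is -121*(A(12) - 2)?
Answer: -86878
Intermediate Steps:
A(c) = 5*c² (A(c) = (2*c)*(2*c) + c² = 4*c² + c² = 5*c²)
-121*(A(12) - 2) = -121*(5*12² - 2) = -121*(5*144 - 2) = -121*(720 - 2) = -121*718 = -86878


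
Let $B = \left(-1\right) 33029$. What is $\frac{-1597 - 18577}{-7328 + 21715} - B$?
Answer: $\frac{475168049}{14387} \approx 33028.0$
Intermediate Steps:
$B = -33029$
$\frac{-1597 - 18577}{-7328 + 21715} - B = \frac{-1597 - 18577}{-7328 + 21715} - -33029 = - \frac{20174}{14387} + 33029 = \frac{475168049}{14387}$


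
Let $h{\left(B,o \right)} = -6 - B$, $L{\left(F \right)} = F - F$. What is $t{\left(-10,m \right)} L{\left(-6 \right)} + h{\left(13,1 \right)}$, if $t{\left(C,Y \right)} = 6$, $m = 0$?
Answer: $-19$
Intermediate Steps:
$L{\left(F \right)} = 0$
$t{\left(-10,m \right)} L{\left(-6 \right)} + h{\left(13,1 \right)} = 6 \cdot 0 - 19 = 0 - 19 = -19$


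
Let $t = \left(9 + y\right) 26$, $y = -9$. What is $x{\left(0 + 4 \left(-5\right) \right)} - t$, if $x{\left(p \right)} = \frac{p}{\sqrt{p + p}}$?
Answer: $i \sqrt{10} \approx 3.1623 i$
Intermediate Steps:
$x{\left(p \right)} = \frac{\sqrt{2} \sqrt{p}}{2}$ ($x{\left(p \right)} = \frac{p}{\sqrt{2 p}} = \frac{p}{\sqrt{2} \sqrt{p}} = p \frac{\sqrt{2}}{2 \sqrt{p}} = \frac{\sqrt{2} \sqrt{p}}{2}$)
$t = 0$ ($t = \left(9 - 9\right) 26 = 0 \cdot 26 = 0$)
$x{\left(0 + 4 \left(-5\right) \right)} - t = \frac{\sqrt{2} \sqrt{0 + 4 \left(-5\right)}}{2} - 0 = \frac{\sqrt{2} \sqrt{0 - 20}}{2} + 0 = \frac{\sqrt{2} \sqrt{-20}}{2} + 0 = \frac{\sqrt{2} \cdot 2 i \sqrt{5}}{2} + 0 = i \sqrt{10} + 0 = i \sqrt{10}$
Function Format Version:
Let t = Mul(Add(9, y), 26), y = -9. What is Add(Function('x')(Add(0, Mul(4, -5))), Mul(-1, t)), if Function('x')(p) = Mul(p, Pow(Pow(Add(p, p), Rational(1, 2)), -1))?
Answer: Mul(I, Pow(10, Rational(1, 2))) ≈ Mul(3.1623, I)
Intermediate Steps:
Function('x')(p) = Mul(Rational(1, 2), Pow(2, Rational(1, 2)), Pow(p, Rational(1, 2))) (Function('x')(p) = Mul(p, Pow(Pow(Mul(2, p), Rational(1, 2)), -1)) = Mul(p, Pow(Mul(Pow(2, Rational(1, 2)), Pow(p, Rational(1, 2))), -1)) = Mul(p, Mul(Rational(1, 2), Pow(2, Rational(1, 2)), Pow(p, Rational(-1, 2)))) = Mul(Rational(1, 2), Pow(2, Rational(1, 2)), Pow(p, Rational(1, 2))))
t = 0 (t = Mul(Add(9, -9), 26) = Mul(0, 26) = 0)
Add(Function('x')(Add(0, Mul(4, -5))), Mul(-1, t)) = Add(Mul(Rational(1, 2), Pow(2, Rational(1, 2)), Pow(Add(0, Mul(4, -5)), Rational(1, 2))), Mul(-1, 0)) = Add(Mul(Rational(1, 2), Pow(2, Rational(1, 2)), Pow(Add(0, -20), Rational(1, 2))), 0) = Add(Mul(Rational(1, 2), Pow(2, Rational(1, 2)), Pow(-20, Rational(1, 2))), 0) = Add(Mul(Rational(1, 2), Pow(2, Rational(1, 2)), Mul(2, I, Pow(5, Rational(1, 2)))), 0) = Add(Mul(I, Pow(10, Rational(1, 2))), 0) = Mul(I, Pow(10, Rational(1, 2)))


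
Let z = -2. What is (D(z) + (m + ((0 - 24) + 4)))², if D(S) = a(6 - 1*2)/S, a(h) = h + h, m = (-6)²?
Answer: 144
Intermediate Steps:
m = 36
a(h) = 2*h
D(S) = 8/S (D(S) = (2*(6 - 1*2))/S = (2*(6 - 2))/S = (2*4)/S = 8/S)
(D(z) + (m + ((0 - 24) + 4)))² = (8/(-2) + (36 + ((0 - 24) + 4)))² = (8*(-½) + (36 + (-24 + 4)))² = (-4 + (36 - 20))² = (-4 + 16)² = 12² = 144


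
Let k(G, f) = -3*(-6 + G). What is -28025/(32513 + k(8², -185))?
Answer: -28025/32339 ≈ -0.86660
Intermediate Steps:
k(G, f) = 18 - 3*G
-28025/(32513 + k(8², -185)) = -28025/(32513 + (18 - 3*8²)) = -28025/(32513 + (18 - 3*64)) = -28025/(32513 + (18 - 192)) = -28025/(32513 - 174) = -28025/32339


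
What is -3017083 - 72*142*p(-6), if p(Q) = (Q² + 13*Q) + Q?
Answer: -2526331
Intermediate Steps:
p(Q) = Q² + 14*Q
-3017083 - 72*142*p(-6) = -3017083 - 72*142*(-6*(14 - 6)) = -3017083 - 10224*(-6*8) = -3017083 - 10224*(-48) = -3017083 - 1*(-490752) = -3017083 + 490752 = -2526331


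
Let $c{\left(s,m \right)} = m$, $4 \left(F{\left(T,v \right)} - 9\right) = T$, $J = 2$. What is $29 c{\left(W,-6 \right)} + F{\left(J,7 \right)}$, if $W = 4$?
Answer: $- \frac{329}{2} \approx -164.5$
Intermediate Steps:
$F{\left(T,v \right)} = 9 + \frac{T}{4}$
$29 c{\left(W,-6 \right)} + F{\left(J,7 \right)} = 29 \left(-6\right) + \left(9 + \frac{1}{4} \cdot 2\right) = -174 + \left(9 + \frac{1}{2}\right) = -174 + \frac{19}{2} = - \frac{329}{2}$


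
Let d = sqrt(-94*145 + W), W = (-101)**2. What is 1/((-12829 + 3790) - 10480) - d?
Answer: -1/19519 - 3*I*sqrt(381) ≈ -5.1232e-5 - 58.558*I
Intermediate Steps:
W = 10201
d = 3*I*sqrt(381) (d = sqrt(-94*145 + 10201) = sqrt(-13630 + 10201) = sqrt(-3429) = 3*I*sqrt(381) ≈ 58.558*I)
1/((-12829 + 3790) - 10480) - d = 1/((-12829 + 3790) - 10480) - 3*I*sqrt(381) = 1/(-9039 - 10480) - 3*I*sqrt(381) = 1/(-19519) - 3*I*sqrt(381) = -1/19519 - 3*I*sqrt(381)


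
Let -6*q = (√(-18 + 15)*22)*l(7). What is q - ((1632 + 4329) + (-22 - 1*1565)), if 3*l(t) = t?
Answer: -4374 - 77*I*√3/9 ≈ -4374.0 - 14.819*I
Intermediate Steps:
l(t) = t/3
q = -77*I*√3/9 (q = -√(-18 + 15)*22*(⅓)*7/6 = -√(-3)*22*7/(6*3) = -(I*√3)*22*7/(6*3) = -22*I*√3*7/(6*3) = -77*I*√3/9 ≈ -14.819*I)
q - ((1632 + 4329) + (-22 - 1*1565)) = -77*I*√3/9 - ((1632 + 4329) + (-22 - 1*1565)) = -77*I*√3/9 - (5961 + (-22 - 1565)) = -77*I*√3/9 - (5961 - 1587) = -77*I*√3/9 - 1*4374 = -77*I*√3/9 - 4374 = -4374 - 77*I*√3/9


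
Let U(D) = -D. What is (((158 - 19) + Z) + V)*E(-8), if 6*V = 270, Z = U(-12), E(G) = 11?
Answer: 2156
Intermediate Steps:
Z = 12 (Z = -1*(-12) = 12)
V = 45 (V = (⅙)*270 = 45)
(((158 - 19) + Z) + V)*E(-8) = (((158 - 19) + 12) + 45)*11 = ((139 + 12) + 45)*11 = (151 + 45)*11 = 196*11 = 2156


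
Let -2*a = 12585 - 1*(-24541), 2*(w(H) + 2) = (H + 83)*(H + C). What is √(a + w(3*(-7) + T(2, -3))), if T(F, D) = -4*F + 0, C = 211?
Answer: I*√13651 ≈ 116.84*I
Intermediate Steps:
T(F, D) = -4*F
w(H) = -2 + (83 + H)*(211 + H)/2 (w(H) = -2 + ((H + 83)*(H + 211))/2 = -2 + ((83 + H)*(211 + H))/2 = -2 + (83 + H)*(211 + H)/2)
a = -18563 (a = -(12585 - 1*(-24541))/2 = -(12585 + 24541)/2 = -½*37126 = -18563)
√(a + w(3*(-7) + T(2, -3))) = √(-18563 + (17509/2 + (3*(-7) - 4*2)²/2 + 147*(3*(-7) - 4*2))) = √(-18563 + (17509/2 + (-21 - 8)²/2 + 147*(-21 - 8))) = √(-18563 + (17509/2 + (½)*(-29)² + 147*(-29))) = √(-18563 + (17509/2 + (½)*841 - 4263)) = √(-18563 + (17509/2 + 841/2 - 4263)) = √(-18563 + 4912) = √(-13651) = I*√13651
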